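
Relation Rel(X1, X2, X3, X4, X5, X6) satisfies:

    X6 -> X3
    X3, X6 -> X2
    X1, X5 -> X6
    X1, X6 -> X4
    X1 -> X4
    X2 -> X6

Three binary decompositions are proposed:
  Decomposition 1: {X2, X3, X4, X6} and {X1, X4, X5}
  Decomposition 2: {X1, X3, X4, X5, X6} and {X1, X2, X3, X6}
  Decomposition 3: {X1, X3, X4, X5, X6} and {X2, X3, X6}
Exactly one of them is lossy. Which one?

Decomposition 1: common = {X4}, closure = {X4} → lossy.
Decomposition 2: common = {X1, X3, X6}, closure = {X1, X2, X3, X4, X6} → lossless.
Decomposition 3: common = {X3, X6}, closure = {X2, X3, X6} → lossless.

Decomposition 1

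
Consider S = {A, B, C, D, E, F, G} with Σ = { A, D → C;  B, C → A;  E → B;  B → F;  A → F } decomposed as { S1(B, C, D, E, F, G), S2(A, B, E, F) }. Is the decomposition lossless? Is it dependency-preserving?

lossy and not dependency-preserving

Lossless test: (B, E, F)⁺ = {B, E, F}, which is a superkey of neither fragment — lossy.
Dependency preservation: the restricted closure of {A, D} across the fragments never reaches {C}, so A, D → C cannot be enforced without a join — not preserved.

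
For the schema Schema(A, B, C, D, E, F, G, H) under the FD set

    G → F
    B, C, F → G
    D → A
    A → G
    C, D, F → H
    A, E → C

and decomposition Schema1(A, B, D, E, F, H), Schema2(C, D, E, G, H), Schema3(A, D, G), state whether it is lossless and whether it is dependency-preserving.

lossless but not dependency-preserving

Lossless test (chase): Rows 2 and 3 agree on G; apply G→F and equate their F entries. Rows 1 and 2 agree on D; apply D→A and equate their A entries. Rows 1 and 2 agree on A; apply A→G and equate their G entries. Rows 1 and 2 agree on A, E; apply A, E→C and equate their C entries. Rows 1 and 2 agree on G; apply G→F and equate their F entries. Row 1 is now all distinguished symbols — the join is lossless.
Dependency preservation: the restricted closure of {G} across the fragments never reaches {F}, so G → F cannot be enforced without a join — not preserved.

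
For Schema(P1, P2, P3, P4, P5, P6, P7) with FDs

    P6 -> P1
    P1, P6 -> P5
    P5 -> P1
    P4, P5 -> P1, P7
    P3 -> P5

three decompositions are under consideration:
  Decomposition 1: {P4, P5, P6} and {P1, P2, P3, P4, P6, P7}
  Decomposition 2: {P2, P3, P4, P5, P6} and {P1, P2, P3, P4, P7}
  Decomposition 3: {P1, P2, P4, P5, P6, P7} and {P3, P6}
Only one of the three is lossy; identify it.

Decomposition 3

Decomposition 1: common = {P4, P6}, closure = {P1, P4, P5, P6, P7} → lossless.
Decomposition 2: common = {P2, P3, P4}, closure = {P1, P2, P3, P4, P5, P7} → lossless.
Decomposition 3: common = {P6}, closure = {P1, P5, P6} → lossy.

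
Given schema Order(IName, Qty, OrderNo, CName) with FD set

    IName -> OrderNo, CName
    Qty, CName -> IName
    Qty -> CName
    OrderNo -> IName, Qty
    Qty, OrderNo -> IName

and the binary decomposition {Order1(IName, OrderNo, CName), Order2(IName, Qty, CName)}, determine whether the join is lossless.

Yes

Common attributes: Order1 ∩ Order2 = {IName, CName}.
Closure of {IName, CName}: IName → OrderNo, CName applies, adding OrderNo; OrderNo → IName, Qty applies, adding Qty. So (IName, CName)⁺ = {IName, Qty, OrderNo, CName}.
This closure contains every attribute of Order1, so Order1 ∩ Order2 → Order1. The join is lossless.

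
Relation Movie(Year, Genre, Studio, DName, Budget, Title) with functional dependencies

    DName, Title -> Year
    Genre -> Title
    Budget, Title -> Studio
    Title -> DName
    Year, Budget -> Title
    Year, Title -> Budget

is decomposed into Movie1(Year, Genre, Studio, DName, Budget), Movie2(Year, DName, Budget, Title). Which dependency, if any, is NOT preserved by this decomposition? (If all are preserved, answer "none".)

none

DName, Title → Year lies within Movie2.
Genre → Title: restricted closure across fragments reaches Title.
Budget, Title → Studio: restricted closure across fragments reaches Studio.
Title → DName lies within Movie2.
Year, Budget → Title lies within Movie2.
Year, Title → Budget lies within Movie2.
Every dependency is enforceable on the fragments, so the decomposition is dependency-preserving.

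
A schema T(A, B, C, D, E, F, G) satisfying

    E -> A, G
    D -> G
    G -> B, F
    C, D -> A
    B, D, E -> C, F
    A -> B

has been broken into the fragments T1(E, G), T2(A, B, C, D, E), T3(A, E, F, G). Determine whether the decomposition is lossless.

Yes

Chase test. Columns are A, B, C, D, E, F, G; row i has aⱼ where attribute j ∈ Ti, else bᵢⱼ.
Initial tableau (one row per fragment):
  row 1: b11 b12 b13 b14 a5 b16 a7
  row 2: a1 a2 a3 a4 a5 b26 b27
  row 3: a1 b32 b33 b34 a5 a6 a7
Rows 1 and 2 agree on E; apply E→A, G and equate their A, G entries.
Rows 1 and 2 agree on G; apply G→B, F and equate their B, F entries.
Rows 1 and 3 agree on G; apply G→B, F and equate their B, F entries.
Row 2 is now all distinguished symbols — the join is lossless.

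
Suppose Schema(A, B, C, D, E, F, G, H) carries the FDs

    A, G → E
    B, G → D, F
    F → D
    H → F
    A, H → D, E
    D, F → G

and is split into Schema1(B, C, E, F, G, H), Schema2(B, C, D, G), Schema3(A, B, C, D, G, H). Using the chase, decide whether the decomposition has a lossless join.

No

Chase test. Columns are A, B, C, D, E, F, G, H; row i has aⱼ where attribute j ∈ Schemai, else bᵢⱼ.
Initial tableau (one row per fragment):
  row 1: b11 a2 a3 b14 a5 a6 a7 a8
  row 2: b21 a2 a3 a4 b25 b26 a7 b28
  row 3: a1 a2 a3 a4 b35 b36 a7 a8
Rows 1 and 2 agree on B, G; apply B, G→D, F and equate their D, F entries.
Rows 1 and 3 agree on B, G; apply B, G→D, F and equate their D, F entries.
No row becomes fully distinguished — the join is lossy.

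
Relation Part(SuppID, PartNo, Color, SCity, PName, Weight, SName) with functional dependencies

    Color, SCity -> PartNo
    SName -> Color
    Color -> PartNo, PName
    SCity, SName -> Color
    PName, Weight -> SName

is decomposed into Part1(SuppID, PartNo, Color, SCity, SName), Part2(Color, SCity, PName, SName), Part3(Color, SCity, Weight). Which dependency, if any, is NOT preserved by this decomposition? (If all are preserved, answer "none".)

Check PName, Weight → SName: no single fragment contains all of {PName, Weight, SName}, and the restricted closure of {PName, Weight} across the fragments never reaches {SName}.
Color, SCity → PartNo is preserved.
SName → Color is preserved.
Color → PartNo, PName is preserved.
SCity, SName → Color is preserved.

PName, Weight -> SName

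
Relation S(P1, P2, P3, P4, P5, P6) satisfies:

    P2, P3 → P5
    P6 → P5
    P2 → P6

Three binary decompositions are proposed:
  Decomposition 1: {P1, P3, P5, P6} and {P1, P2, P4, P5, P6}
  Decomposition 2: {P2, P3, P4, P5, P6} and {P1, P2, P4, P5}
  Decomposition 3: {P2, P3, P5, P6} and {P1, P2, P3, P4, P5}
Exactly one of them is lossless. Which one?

Decomposition 1: common = {P1, P5, P6}, closure = {P1, P5, P6} → lossy.
Decomposition 2: common = {P2, P4, P5}, closure = {P2, P4, P5, P6} → lossy.
Decomposition 3: common = {P2, P3, P5}, closure = {P2, P3, P5, P6} → lossless.

Decomposition 3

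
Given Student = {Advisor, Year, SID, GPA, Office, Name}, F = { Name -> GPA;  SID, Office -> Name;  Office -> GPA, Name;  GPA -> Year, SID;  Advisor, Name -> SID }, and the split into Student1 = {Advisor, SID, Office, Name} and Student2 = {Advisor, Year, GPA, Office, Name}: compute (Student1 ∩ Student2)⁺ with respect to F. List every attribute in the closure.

Student1 ∩ Student2 = {Advisor, Office, Name}.
Name → GPA applies, adding GPA
GPA → Year, SID applies, adding Year, SID
Closure: {Advisor, Year, SID, GPA, Office, Name}.

Advisor, Year, SID, GPA, Office, Name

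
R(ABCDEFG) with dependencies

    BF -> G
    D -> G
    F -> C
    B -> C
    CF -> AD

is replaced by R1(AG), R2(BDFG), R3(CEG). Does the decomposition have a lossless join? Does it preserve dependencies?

Lossless test (chase): applying each FD to every pair of rows produces no changes in the tableau, so no row becomes fully distinguished — the join is lossy.
Dependency preservation: the restricted closure of {F} across the fragments never reaches {C}, so F → C cannot be enforced without a join — not preserved.

lossy and not dependency-preserving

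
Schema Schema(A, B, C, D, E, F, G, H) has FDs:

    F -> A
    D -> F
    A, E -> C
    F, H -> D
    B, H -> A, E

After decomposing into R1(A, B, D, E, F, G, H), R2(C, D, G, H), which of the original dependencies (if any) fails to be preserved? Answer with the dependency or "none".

A, E -> C

Check A, E → C: no single fragment contains all of {A, C, E}, and the restricted closure of {A, E} across the fragments never reaches {C}.
F → A is preserved.
D → F is preserved.
F, H → D is preserved.
B, H → A, E is preserved.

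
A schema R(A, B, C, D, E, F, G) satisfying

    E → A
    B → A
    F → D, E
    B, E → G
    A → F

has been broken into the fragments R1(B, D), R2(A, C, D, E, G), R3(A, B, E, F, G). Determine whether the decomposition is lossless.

No

Chase test. Columns are A, B, C, D, E, F, G; row i has aⱼ where attribute j ∈ Ri, else bᵢⱼ.
Initial tableau (one row per fragment):
  row 1: b11 a2 b13 a4 b15 b16 b17
  row 2: a1 b22 a3 a4 a5 b26 a7
  row 3: a1 a2 b33 b34 a5 a6 a7
Rows 1 and 3 agree on B; apply B→A and equate their A entries.
Rows 1 and 2 agree on A; apply A→F and equate their F entries.
Rows 1 and 3 agree on A; apply A→F and equate their F entries.
Rows 1 and 2 agree on F; apply F→D, E and equate their D, E entries.
Rows 1 and 3 agree on F; apply F→D, E and equate their D, E entries.
Rows 1 and 3 agree on B, E; apply B, E→G and equate their G entries.
No row becomes fully distinguished — the join is lossy.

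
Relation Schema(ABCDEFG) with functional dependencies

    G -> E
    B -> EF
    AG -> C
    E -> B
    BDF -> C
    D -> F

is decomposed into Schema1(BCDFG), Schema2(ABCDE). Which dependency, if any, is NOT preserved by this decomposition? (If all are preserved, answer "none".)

Check AG → C: no single fragment contains all of {ACG}, and the restricted closure of {AG} across the fragments never reaches {C}.
G → E is preserved.
B → EF is preserved.
E → B is preserved.
BDF → C is preserved.
D → F is preserved.

AG -> C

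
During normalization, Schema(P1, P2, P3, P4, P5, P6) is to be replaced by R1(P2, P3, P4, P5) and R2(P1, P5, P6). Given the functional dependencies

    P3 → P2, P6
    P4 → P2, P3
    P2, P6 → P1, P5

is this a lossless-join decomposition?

Common attributes: R1 ∩ R2 = {P5}.
No dependency enlarges {P5}, so (P5)⁺ = {P5}.
The closure contains neither all of R1 = {P2, P3, P4, P5} nor all of R2 = {P1, P5, P6}, so the common attributes are not a superkey of either fragment. The join is lossy.

No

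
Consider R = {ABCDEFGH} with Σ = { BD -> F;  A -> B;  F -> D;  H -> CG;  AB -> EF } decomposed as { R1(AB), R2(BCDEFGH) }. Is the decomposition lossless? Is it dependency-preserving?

Lossless test: (B)⁺ = {B}, which is a superkey of neither fragment — lossy.
Dependency preservation: the restricted closure of {AB} across the fragments never reaches {EF}, so AB → EF cannot be enforced without a join — not preserved.

lossy and not dependency-preserving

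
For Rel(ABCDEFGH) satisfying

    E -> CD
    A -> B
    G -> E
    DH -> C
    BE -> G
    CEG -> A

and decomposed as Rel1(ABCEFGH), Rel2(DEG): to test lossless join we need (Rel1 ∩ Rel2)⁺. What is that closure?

Rel1 ∩ Rel2 = {EG}.
E → CD applies, adding CD
CEG → A applies, adding A
A → B applies, adding B
Closure: {ABCDEG}.

ABCDEG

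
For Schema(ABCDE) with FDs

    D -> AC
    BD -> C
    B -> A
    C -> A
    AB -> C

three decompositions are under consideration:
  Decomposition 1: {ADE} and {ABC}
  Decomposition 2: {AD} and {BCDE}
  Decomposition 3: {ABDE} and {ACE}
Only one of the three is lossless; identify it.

Decomposition 2

Decomposition 1: common = {A}, closure = {A} → lossy.
Decomposition 2: common = {D}, closure = {ACD} → lossless.
Decomposition 3: common = {AE}, closure = {AE} → lossy.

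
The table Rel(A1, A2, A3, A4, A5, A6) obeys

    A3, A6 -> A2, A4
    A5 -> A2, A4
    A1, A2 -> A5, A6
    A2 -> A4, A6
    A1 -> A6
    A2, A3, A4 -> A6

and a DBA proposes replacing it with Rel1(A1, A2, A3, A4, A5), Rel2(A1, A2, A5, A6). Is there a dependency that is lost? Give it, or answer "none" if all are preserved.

Check A3, A6 → A2, A4: no single fragment contains all of {A2, A3, A4, A6}, and the restricted closure of {A3, A6} across the fragments never reaches {A2, A4}.
A5 → A2, A4 is preserved.
A1, A2 → A5, A6 is preserved.
A2 → A4, A6 is preserved.
A1 → A6 is preserved.
A2, A3, A4 → A6 is preserved.

A3, A6 -> A2, A4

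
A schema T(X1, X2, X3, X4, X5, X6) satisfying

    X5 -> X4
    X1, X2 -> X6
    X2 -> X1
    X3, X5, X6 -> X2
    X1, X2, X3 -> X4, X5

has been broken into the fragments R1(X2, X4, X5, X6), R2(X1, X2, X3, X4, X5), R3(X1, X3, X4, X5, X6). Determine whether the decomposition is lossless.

Chase test. Columns are X1, X2, X3, X4, X5, X6; row i has aⱼ where attribute j ∈ Ri, else bᵢⱼ.
Initial tableau (one row per fragment):
  row 1: b11 a2 b13 a4 a5 a6
  row 2: a1 a2 a3 a4 a5 b26
  row 3: a1 b32 a3 a4 a5 a6
Rows 1 and 2 agree on X2; apply X2→X1 and equate their X1 entries.
Rows 1 and 2 agree on X1, X2; apply X1, X2→X6 and equate their X6 entries.
Rows 2 and 3 agree on X3, X5, X6; apply X3, X5, X6→X2 and equate their X2 entries.
Row 2 is now all distinguished symbols — the join is lossless.

Yes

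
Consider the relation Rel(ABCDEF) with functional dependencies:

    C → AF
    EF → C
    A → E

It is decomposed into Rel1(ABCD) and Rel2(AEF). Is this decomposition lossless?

No

Common attributes: Rel1 ∩ Rel2 = {A}.
Closure of {A}: A → E applies, adding E. So (A)⁺ = {AE}.
The closure contains neither all of Rel1 = {ABCD} nor all of Rel2 = {AEF}, so the common attributes are not a superkey of either fragment. The join is lossy.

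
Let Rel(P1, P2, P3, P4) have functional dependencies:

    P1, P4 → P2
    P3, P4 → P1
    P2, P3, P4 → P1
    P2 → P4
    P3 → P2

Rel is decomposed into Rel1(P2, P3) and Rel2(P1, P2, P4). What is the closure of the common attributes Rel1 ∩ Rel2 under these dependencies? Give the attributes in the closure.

Rel1 ∩ Rel2 = {P2}.
P2 → P4 applies, adding P4
Closure: {P2, P4}.

P2, P4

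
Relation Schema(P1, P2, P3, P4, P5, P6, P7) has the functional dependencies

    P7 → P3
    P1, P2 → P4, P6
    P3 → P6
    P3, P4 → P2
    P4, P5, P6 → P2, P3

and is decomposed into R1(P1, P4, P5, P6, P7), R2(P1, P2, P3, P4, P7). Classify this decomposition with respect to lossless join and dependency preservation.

Lossless test: (P1, P4, P7)⁺ = {P1, P2, P3, P4, P6, P7}, which contains all of one fragment — lossless.
Dependency preservation: the restricted closure of {P1, P2} across the fragments never reaches {P4, P6}, so P1, P2 → P4, P6 cannot be enforced without a join — not preserved.

lossless but not dependency-preserving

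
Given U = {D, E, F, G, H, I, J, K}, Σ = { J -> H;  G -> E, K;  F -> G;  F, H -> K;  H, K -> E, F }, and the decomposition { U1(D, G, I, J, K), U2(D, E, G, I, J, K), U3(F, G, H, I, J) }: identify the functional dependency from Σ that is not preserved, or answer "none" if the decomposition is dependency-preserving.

H, K -> E, F

Check H, K → E, F: no single fragment contains all of {E, F, H, K}, and the restricted closure of {H, K} across the fragments never reaches {E, F}.
J → H is preserved.
G → E, K is preserved.
F → G is preserved.
F, H → K is preserved.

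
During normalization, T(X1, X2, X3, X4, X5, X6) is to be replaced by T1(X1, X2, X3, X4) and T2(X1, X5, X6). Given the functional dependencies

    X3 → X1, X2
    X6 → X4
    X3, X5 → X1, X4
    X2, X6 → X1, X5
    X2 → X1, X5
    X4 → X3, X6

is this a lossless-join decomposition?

Common attributes: T1 ∩ T2 = {X1}.
No dependency enlarges {X1}, so (X1)⁺ = {X1}.
The closure contains neither all of T1 = {X1, X2, X3, X4} nor all of T2 = {X1, X5, X6}, so the common attributes are not a superkey of either fragment. The join is lossy.

No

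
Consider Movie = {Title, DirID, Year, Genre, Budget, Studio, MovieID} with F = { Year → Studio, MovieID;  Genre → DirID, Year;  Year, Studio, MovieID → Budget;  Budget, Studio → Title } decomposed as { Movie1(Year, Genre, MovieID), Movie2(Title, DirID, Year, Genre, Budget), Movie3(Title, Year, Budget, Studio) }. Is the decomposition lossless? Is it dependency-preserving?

Lossless test (chase): Rows 1 and 2 agree on Year; apply Year→Studio, MovieID and equate their Studio, MovieID entries. Rows 1 and 3 agree on Year; apply Year→Studio, MovieID and equate their Studio, MovieID entries. Rows 1 and 2 agree on Genre; apply Genre→DirID, Year and equate their DirID, Year entries. Rows 1 and 2 agree on Year, Studio, MovieID; apply Year, Studio, MovieID→Budget and equate their Budget entries. Rows 1 and 2 agree on Budget, Studio; apply Budget, Studio→Title and equate their Title entries. Row 1 is now all distinguished symbols — the join is lossless.
Dependency preservation: Year → Studio, MovieID; Year, Studio, MovieID → Budget are not contained in any single fragment, but the restricted closure of each left-hand side across the fragments still reaches the right-hand side; the remaining FDs each lie inside some fragment. All dependencies are preserved.

lossless and dependency-preserving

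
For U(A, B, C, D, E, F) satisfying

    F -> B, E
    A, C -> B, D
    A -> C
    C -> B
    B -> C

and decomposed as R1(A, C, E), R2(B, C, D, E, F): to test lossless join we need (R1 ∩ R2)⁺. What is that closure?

B, C, E

R1 ∩ R2 = {C, E}.
C → B applies, adding B
Closure: {B, C, E}.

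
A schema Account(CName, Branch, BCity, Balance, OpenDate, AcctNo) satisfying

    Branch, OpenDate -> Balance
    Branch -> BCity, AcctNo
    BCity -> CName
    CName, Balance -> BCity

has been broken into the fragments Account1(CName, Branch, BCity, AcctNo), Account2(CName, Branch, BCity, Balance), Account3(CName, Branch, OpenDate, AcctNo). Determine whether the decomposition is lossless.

No

Chase test. Columns are CName, Branch, BCity, Balance, OpenDate, AcctNo; row i has aⱼ where attribute j ∈ Accounti, else bᵢⱼ.
Initial tableau (one row per fragment):
  row 1: a1 a2 a3 b14 b15 a6
  row 2: a1 a2 a3 a4 b25 b26
  row 3: a1 a2 b33 b34 a5 a6
Rows 1 and 2 agree on Branch; apply Branch→BCity, AcctNo and equate their BCity, AcctNo entries.
Rows 1 and 3 agree on Branch; apply Branch→BCity, AcctNo and equate their BCity, AcctNo entries.
No row becomes fully distinguished — the join is lossy.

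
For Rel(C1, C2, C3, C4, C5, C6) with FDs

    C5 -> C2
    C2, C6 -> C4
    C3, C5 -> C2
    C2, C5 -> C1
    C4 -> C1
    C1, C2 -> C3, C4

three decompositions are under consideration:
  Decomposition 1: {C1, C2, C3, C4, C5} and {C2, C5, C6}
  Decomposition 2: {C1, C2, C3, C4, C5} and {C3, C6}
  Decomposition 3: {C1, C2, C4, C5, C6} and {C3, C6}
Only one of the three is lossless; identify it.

Decomposition 1: common = {C2, C5}, closure = {C1, C2, C3, C4, C5} → lossless.
Decomposition 2: common = {C3}, closure = {C3} → lossy.
Decomposition 3: common = {C6}, closure = {C6} → lossy.

Decomposition 1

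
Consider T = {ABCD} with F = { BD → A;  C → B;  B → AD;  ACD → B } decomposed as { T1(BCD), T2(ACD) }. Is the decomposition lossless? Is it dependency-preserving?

Lossless test: (CD)⁺ = {ABCD}, which contains all of one fragment — lossless.
Dependency preservation: the restricted closure of {BD} across the fragments never reaches {A}, so BD → A cannot be enforced without a join — not preserved.

lossless but not dependency-preserving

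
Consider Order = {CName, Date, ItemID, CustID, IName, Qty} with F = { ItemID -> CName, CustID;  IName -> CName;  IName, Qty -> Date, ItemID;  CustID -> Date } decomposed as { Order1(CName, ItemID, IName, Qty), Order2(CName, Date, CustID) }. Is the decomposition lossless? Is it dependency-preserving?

lossy and not dependency-preserving

Lossless test: (CName)⁺ = {CName}, which is a superkey of neither fragment — lossy.
Dependency preservation: the restricted closure of {ItemID} across the fragments never reaches {CName, CustID}, so ItemID → CName, CustID cannot be enforced without a join — not preserved.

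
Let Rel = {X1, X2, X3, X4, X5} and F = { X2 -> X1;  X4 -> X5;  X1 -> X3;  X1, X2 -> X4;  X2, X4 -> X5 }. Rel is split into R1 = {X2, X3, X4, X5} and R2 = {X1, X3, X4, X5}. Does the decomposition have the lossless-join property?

No

Common attributes: R1 ∩ R2 = {X3, X4, X5}.
No dependency enlarges {X3, X4, X5}, so (X3, X4, X5)⁺ = {X3, X4, X5}.
The closure contains neither all of R1 = {X2, X3, X4, X5} nor all of R2 = {X1, X3, X4, X5}, so the common attributes are not a superkey of either fragment. The join is lossy.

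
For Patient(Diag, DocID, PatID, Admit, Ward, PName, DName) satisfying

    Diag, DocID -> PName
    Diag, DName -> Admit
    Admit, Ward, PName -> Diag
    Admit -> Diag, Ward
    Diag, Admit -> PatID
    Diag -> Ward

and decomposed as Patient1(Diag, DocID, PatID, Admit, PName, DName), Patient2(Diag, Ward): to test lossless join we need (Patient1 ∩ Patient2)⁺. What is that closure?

Patient1 ∩ Patient2 = {Diag}.
Diag → Ward applies, adding Ward
Closure: {Diag, Ward}.

Diag, Ward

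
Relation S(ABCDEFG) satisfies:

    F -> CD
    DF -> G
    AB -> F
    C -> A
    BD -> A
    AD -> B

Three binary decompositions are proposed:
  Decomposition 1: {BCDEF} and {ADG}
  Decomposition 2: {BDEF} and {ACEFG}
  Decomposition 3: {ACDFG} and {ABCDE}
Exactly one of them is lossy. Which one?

Decomposition 1: common = {D}, closure = {D} → lossy.
Decomposition 2: common = {EF}, closure = {ABCDEFG} → lossless.
Decomposition 3: common = {ACD}, closure = {ABCDFG} → lossless.

Decomposition 1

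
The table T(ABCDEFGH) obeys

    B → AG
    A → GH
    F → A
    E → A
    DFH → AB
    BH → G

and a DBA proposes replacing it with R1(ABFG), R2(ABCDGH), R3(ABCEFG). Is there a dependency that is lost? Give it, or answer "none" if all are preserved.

Check DFH → AB: no single fragment contains all of {ABDFH}, and the restricted closure of {DFH} across the fragments never reaches {AB}.
B → AG is preserved.
A → GH is preserved.
F → A is preserved.
E → A is preserved.
BH → G is preserved.

DFH → AB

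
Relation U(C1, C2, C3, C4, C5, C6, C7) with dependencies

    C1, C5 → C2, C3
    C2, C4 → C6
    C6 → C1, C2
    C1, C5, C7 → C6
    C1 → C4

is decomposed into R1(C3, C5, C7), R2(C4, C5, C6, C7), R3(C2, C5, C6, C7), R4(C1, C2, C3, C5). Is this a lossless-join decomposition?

No

Chase test. Columns are C1, C2, C3, C4, C5, C6, C7; row i has aⱼ where attribute j ∈ Ri, else bᵢⱼ.
Initial tableau (one row per fragment):
  row 1: b11 b12 a3 b14 a5 b16 a7
  row 2: b21 b22 b23 a4 a5 a6 a7
  row 3: b31 a2 b33 b34 a5 a6 a7
  row 4: a1 a2 a3 b44 a5 b46 b47
Rows 2 and 3 agree on C6; apply C6→C1, C2 and equate their C1, C2 entries.
Rows 2 and 3 agree on C1; apply C1→C4 and equate their C4 entries.
Rows 2 and 3 agree on C1, C5; apply C1, C5→C2, C3 and equate their C2, C3 entries.
No row becomes fully distinguished — the join is lossy.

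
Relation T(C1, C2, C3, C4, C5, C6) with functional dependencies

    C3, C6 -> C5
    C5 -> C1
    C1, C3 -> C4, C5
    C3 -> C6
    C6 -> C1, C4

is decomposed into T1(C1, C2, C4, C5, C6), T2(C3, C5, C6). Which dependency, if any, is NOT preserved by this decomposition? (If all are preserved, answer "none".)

C3, C6 → C5 lies within T2.
C5 → C1 lies within T1.
C1, C3 → C4, C5: restricted closure across fragments reaches C4, C5.
C3 → C6 lies within T2.
C6 → C1, C4 lies within T1.
Every dependency is enforceable on the fragments, so the decomposition is dependency-preserving.

none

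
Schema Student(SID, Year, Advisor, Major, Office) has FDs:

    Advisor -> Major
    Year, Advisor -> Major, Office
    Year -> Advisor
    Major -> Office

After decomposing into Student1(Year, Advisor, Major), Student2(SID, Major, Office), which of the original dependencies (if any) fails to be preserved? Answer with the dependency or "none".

none

Advisor → Major lies within Student1.
Year, Advisor → Major, Office: restricted closure across fragments reaches Major, Office.
Year → Advisor lies within Student1.
Major → Office lies within Student2.
Every dependency is enforceable on the fragments, so the decomposition is dependency-preserving.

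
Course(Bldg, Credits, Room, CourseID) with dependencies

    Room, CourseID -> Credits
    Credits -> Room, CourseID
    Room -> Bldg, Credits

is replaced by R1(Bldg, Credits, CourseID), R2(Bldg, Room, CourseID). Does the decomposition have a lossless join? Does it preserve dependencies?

lossy and not dependency-preserving

Lossless test: (Bldg, CourseID)⁺ = {Bldg, CourseID}, which is a superkey of neither fragment — lossy.
Dependency preservation: the restricted closure of {Room, CourseID} across the fragments never reaches {Credits}, so Room, CourseID → Credits cannot be enforced without a join — not preserved.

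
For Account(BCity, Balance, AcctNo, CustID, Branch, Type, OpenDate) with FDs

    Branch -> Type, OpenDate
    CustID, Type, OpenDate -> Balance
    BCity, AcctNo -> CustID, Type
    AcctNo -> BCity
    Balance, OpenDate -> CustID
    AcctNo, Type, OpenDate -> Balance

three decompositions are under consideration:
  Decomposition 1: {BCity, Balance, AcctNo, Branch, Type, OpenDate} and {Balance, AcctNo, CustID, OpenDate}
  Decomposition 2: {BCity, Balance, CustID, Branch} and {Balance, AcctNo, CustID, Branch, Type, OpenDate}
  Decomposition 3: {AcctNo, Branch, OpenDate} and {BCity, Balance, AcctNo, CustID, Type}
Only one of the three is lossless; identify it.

Decomposition 1: common = {Balance, AcctNo, OpenDate}, closure = {BCity, Balance, AcctNo, CustID, Type, OpenDate} → lossless.
Decomposition 2: common = {Balance, CustID, Branch}, closure = {Balance, CustID, Branch, Type, OpenDate} → lossy.
Decomposition 3: common = {AcctNo}, closure = {BCity, AcctNo, CustID, Type} → lossy.

Decomposition 1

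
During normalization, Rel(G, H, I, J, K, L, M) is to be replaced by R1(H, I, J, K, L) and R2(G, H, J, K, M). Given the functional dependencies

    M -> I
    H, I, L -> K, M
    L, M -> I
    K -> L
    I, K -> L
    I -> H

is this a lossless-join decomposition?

Common attributes: R1 ∩ R2 = {H, J, K}.
Closure of {H, J, K}: K → L applies, adding L. So (H, J, K)⁺ = {H, J, K, L}.
The closure contains neither all of R1 = {H, I, J, K, L} nor all of R2 = {G, H, J, K, M}, so the common attributes are not a superkey of either fragment. The join is lossy.

No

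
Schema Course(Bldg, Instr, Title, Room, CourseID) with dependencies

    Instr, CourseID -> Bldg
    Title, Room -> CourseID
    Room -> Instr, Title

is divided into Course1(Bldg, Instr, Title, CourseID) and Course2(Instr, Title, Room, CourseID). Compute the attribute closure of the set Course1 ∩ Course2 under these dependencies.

Bldg, Instr, Title, CourseID

Course1 ∩ Course2 = {Instr, Title, CourseID}.
Instr, CourseID → Bldg applies, adding Bldg
Closure: {Bldg, Instr, Title, CourseID}.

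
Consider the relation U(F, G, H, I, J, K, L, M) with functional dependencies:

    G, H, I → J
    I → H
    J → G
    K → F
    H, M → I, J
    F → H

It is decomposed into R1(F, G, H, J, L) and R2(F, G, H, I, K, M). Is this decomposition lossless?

No

Common attributes: R1 ∩ R2 = {F, G, H}.
No dependency enlarges {F, G, H}, so (F, G, H)⁺ = {F, G, H}.
The closure contains neither all of R1 = {F, G, H, J, L} nor all of R2 = {F, G, H, I, K, M}, so the common attributes are not a superkey of either fragment. The join is lossy.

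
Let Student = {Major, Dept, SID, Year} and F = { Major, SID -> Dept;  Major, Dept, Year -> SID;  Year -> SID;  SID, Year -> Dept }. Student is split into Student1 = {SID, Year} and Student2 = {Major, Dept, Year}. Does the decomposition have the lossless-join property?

Common attributes: Student1 ∩ Student2 = {Year}.
Closure of {Year}: Year → SID applies, adding SID; SID, Year → Dept applies, adding Dept. So (Year)⁺ = {Dept, SID, Year}.
This closure contains every attribute of Student1, so Student1 ∩ Student2 → Student1. The join is lossless.

Yes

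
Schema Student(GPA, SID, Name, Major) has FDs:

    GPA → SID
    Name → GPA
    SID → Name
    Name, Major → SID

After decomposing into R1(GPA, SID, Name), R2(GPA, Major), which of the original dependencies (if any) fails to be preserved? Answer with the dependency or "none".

GPA → SID lies within R1.
Name → GPA lies within R1.
SID → Name lies within R1.
Name, Major → SID: restricted closure across fragments reaches SID.
Every dependency is enforceable on the fragments, so the decomposition is dependency-preserving.

none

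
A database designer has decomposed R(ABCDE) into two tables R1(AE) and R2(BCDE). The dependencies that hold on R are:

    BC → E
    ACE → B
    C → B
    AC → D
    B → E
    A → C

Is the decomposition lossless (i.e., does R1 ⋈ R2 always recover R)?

No

Common attributes: R1 ∩ R2 = {E}.
No dependency enlarges {E}, so (E)⁺ = {E}.
The closure contains neither all of R1 = {AE} nor all of R2 = {BCDE}, so the common attributes are not a superkey of either fragment. The join is lossy.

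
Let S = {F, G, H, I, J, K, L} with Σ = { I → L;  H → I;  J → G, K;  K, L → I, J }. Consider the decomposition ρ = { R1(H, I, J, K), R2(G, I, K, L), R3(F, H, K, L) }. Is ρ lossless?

Chase test. Columns are F, G, H, I, J, K, L; row i has aⱼ where attribute j ∈ Ri, else bᵢⱼ.
Initial tableau (one row per fragment):
  row 1: b11 b12 a3 a4 a5 a6 b17
  row 2: b21 a2 b23 a4 b25 a6 a7
  row 3: a1 b32 a3 b34 b35 a6 a7
Rows 1 and 2 agree on I; apply I→L and equate their L entries.
Rows 1 and 3 agree on H; apply H→I and equate their I entries.
Rows 1 and 2 agree on K, L; apply K, L→I, J and equate their I, J entries.
Rows 1 and 3 agree on K, L; apply K, L→I, J and equate their I, J entries.
Rows 1 and 2 agree on J; apply J→G, K and equate their G, K entries.
Rows 1 and 3 agree on J; apply J→G, K and equate their G, K entries.
Row 3 is now all distinguished symbols — the join is lossless.

Yes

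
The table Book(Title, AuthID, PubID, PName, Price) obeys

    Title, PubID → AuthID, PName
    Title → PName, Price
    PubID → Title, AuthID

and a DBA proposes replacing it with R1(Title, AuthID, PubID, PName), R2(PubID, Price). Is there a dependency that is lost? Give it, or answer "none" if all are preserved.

Title → PName, Price

Check Title → PName, Price: no single fragment contains all of {Title, PName, Price}, and the restricted closure of {Title} across the fragments never reaches {PName, Price}.
Title, PubID → AuthID, PName is preserved.
PubID → Title, AuthID is preserved.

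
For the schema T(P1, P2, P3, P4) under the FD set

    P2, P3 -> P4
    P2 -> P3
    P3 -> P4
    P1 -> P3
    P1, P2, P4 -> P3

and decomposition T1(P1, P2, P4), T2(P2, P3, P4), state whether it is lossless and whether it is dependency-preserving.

Lossless test: (P2, P4)⁺ = {P2, P3, P4}, which contains all of one fragment — lossless.
Dependency preservation: the restricted closure of {P1} across the fragments never reaches {P3}, so P1 → P3 cannot be enforced without a join — not preserved.

lossless but not dependency-preserving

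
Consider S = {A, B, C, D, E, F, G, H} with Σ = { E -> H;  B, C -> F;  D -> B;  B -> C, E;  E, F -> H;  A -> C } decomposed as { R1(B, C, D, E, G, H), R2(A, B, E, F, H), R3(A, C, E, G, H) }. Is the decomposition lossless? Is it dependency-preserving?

Lossless test (chase): Rows 1 and 2 agree on B; apply B→C, E and equate their C, E entries. Rows 1 and 2 agree on B, C; apply B, C→F and equate their F entries. No row becomes fully distinguished — the join is lossy.
Dependency preservation: B, C → F is not contained in any single fragment, but the restricted closure of its left-hand side across the fragments still reaches the right-hand side; the remaining FDs each lie inside some fragment. All dependencies are preserved.

lossy but dependency-preserving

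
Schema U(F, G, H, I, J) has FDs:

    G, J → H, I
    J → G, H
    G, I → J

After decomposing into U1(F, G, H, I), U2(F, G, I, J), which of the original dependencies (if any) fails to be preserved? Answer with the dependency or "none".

none

G, J → H, I: restricted closure across fragments reaches H, I.
J → G, H: restricted closure across fragments reaches G, H.
G, I → J lies within U2.
Every dependency is enforceable on the fragments, so the decomposition is dependency-preserving.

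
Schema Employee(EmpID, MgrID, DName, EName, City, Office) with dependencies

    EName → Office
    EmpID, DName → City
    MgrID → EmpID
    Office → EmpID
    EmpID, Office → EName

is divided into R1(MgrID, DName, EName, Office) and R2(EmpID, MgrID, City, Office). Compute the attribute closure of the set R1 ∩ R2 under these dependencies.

R1 ∩ R2 = {MgrID, Office}.
MgrID → EmpID applies, adding EmpID
EmpID, Office → EName applies, adding EName
Closure: {EmpID, MgrID, EName, Office}.

EmpID, MgrID, EName, Office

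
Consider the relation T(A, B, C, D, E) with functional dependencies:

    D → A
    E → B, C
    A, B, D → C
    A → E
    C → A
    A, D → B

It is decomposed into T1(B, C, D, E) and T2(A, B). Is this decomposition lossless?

Common attributes: T1 ∩ T2 = {B}.
No dependency enlarges {B}, so (B)⁺ = {B}.
The closure contains neither all of T1 = {B, C, D, E} nor all of T2 = {A, B}, so the common attributes are not a superkey of either fragment. The join is lossy.

No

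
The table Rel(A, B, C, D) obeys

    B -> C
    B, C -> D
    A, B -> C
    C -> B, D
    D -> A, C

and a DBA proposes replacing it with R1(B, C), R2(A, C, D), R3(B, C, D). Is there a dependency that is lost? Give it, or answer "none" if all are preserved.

B → C lies within R1.
B, C → D lies within R3.
A, B → C: restricted closure across fragments reaches C.
C → B, D lies within R3.
D → A, C lies within R2.
Every dependency is enforceable on the fragments, so the decomposition is dependency-preserving.

none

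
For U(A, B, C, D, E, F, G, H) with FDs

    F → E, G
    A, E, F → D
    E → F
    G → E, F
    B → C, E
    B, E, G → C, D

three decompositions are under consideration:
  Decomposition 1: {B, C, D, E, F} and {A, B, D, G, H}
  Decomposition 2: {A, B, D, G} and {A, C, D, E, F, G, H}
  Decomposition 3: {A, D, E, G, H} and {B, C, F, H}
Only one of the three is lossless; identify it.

Decomposition 1

Decomposition 1: common = {B, D}, closure = {B, C, D, E, F, G} → lossless.
Decomposition 2: common = {A, D, G}, closure = {A, D, E, F, G} → lossy.
Decomposition 3: common = {H}, closure = {H} → lossy.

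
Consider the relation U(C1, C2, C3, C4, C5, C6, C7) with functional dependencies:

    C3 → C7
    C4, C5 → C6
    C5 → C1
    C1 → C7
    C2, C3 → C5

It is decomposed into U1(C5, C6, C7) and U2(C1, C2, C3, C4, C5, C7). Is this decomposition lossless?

Common attributes: U1 ∩ U2 = {C5, C7}.
Closure of {C5, C7}: C5 → C1 applies, adding C1. So (C5, C7)⁺ = {C1, C5, C7}.
The closure contains neither all of U1 = {C5, C6, C7} nor all of U2 = {C1, C2, C3, C4, C5, C7}, so the common attributes are not a superkey of either fragment. The join is lossy.

No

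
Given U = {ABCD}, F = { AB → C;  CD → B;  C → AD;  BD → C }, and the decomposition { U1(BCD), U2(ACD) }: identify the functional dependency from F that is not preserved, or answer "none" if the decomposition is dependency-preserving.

AB → C

Check AB → C: no single fragment contains all of {ABC}, and the restricted closure of {AB} across the fragments never reaches {C}.
CD → B is preserved.
C → AD is preserved.
BD → C is preserved.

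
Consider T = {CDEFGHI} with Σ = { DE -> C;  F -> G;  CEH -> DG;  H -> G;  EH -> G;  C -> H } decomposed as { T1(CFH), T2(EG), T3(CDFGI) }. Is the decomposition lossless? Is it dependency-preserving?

Lossless test (chase): Rows 1 and 3 agree on F; apply F→G and equate their G entries. Rows 1 and 3 agree on C; apply C→H and equate their H entries. No row becomes fully distinguished — the join is lossy.
Dependency preservation: the restricted closure of {DE} across the fragments never reaches {C}, so DE → C cannot be enforced without a join — not preserved.

lossy and not dependency-preserving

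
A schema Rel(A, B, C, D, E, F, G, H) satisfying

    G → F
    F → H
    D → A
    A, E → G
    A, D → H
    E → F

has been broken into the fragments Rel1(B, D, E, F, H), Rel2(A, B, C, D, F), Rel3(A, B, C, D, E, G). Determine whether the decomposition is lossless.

Chase test. Columns are A, B, C, D, E, F, G, H; row i has aⱼ where attribute j ∈ Reli, else bᵢⱼ.
Initial tableau (one row per fragment):
  row 1: b11 a2 b13 a4 a5 a6 b17 a8
  row 2: a1 a2 a3 a4 b25 a6 b27 b28
  row 3: a1 a2 a3 a4 a5 b36 a7 b38
Rows 1 and 2 agree on F; apply F→H and equate their H entries.
Rows 1 and 2 agree on D; apply D→A and equate their A entries.
Rows 1 and 3 agree on A, E; apply A, E→G and equate their G entries.
Rows 1 and 3 agree on A, D; apply A, D→H and equate their H entries.
Rows 1 and 3 agree on E; apply E→F and equate their F entries.
Row 3 is now all distinguished symbols — the join is lossless.

Yes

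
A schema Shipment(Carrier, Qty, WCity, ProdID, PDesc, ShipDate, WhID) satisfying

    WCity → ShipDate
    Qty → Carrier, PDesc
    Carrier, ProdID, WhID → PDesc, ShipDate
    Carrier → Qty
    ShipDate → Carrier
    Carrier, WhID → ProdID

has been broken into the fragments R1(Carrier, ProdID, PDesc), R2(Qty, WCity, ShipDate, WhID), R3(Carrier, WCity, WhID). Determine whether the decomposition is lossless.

No

Chase test. Columns are Carrier, Qty, WCity, ProdID, PDesc, ShipDate, WhID; row i has aⱼ where attribute j ∈ Ri, else bᵢⱼ.
Initial tableau (one row per fragment):
  row 1: a1 b12 b13 a4 a5 b16 b17
  row 2: b21 a2 a3 b24 b25 a6 a7
  row 3: a1 b32 a3 b34 b35 b36 a7
Rows 2 and 3 agree on WCity; apply WCity→ShipDate and equate their ShipDate entries.
Rows 1 and 3 agree on Carrier; apply Carrier→Qty and equate their Qty entries.
Rows 2 and 3 agree on ShipDate; apply ShipDate→Carrier and equate their Carrier entries.
Rows 2 and 3 agree on Carrier, WhID; apply Carrier, WhID→ProdID and equate their ProdID entries.
Rows 1 and 3 agree on Qty; apply Qty→Carrier, PDesc and equate their Carrier, PDesc entries.
Rows 2 and 3 agree on Carrier, ProdID, WhID; apply Carrier, ProdID, WhID→PDesc, ShipDate and equate their PDesc, ShipDate entries.
Rows 1 and 2 agree on Carrier; apply Carrier→Qty and equate their Qty entries.
No row becomes fully distinguished — the join is lossy.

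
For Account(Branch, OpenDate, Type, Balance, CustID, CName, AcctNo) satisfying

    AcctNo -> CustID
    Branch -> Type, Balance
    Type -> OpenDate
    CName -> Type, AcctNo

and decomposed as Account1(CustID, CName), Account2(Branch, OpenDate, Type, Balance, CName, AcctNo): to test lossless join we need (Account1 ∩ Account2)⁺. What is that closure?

OpenDate, Type, CustID, CName, AcctNo

Account1 ∩ Account2 = {CName}.
CName → Type, AcctNo applies, adding Type, AcctNo
AcctNo → CustID applies, adding CustID
Type → OpenDate applies, adding OpenDate
Closure: {OpenDate, Type, CustID, CName, AcctNo}.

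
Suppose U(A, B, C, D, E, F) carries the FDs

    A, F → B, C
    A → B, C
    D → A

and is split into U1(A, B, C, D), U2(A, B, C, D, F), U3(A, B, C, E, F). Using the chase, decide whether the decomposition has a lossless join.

Chase test. Columns are A, B, C, D, E, F; row i has aⱼ where attribute j ∈ Ui, else bᵢⱼ.
Initial tableau (one row per fragment):
  row 1: a1 a2 a3 a4 b15 b16
  row 2: a1 a2 a3 a4 b25 a6
  row 3: a1 a2 a3 b34 a5 a6
No row becomes fully distinguished — the join is lossy.

No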